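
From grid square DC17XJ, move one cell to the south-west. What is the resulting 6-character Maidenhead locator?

Longitude subsquare x = 23; −1 → 22 = w.
Latitude subsquare j = 9; −1 → 8 = i.

DC17wi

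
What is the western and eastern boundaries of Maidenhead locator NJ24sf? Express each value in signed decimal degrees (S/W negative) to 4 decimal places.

85.5000, 85.5833

Field N=13, J=9: +13·20° lon, +9·10° lat → SW at lon 80°, lat 0°.
Square 2, 4: +2·2° lon, +4·1° lat → SW at lon 84°, lat 4°.
Subsquare s=18, f=5: +18·0.0833333° lon, +5·0.0416667° lat → SW at lon 85.5°, lat 4.20833°.
Cell spans 0.0833333° lon × 0.0416667° lat.
west 85.5000, east 85.5833.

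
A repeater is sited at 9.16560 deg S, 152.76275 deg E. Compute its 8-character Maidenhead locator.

QI60ju10

Shift to the Maidenhead origin (180°W, 90°S): lon 332.76275, lat 80.83440.
Field (20°×10°, letters A–R): 332.76275/20 → 16 → Q, 80.83440/10 → 8 → I; chars QI.
Square (2°×1°, digits 0–9): 12.76275/2 → 6, 0.83440/1 → 0; chars 60.
Subsquare (5′×2.5′, letters a–x): 0.76275/0.0833333 → 9 → j, 0.83440/0.0416667 → 20 → u; chars ju.
Extended square (30″×15″, digits 0–9): 0.01275/0.00833333 → 1, 0.00107/0.00416667 → 0; chars 10.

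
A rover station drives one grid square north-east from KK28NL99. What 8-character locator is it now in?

KK28om00

Longitude extended square 9; +1 → 10, wraps to 0, carry into subsquare.
Longitude subsquare n = 13; +1 → 14 = o.
Latitude extended square 9; +1 → 10, wraps to 0, carry into subsquare.
Latitude subsquare l = 11; +1 → 12 = m.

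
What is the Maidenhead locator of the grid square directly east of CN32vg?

CN32wg

Longitude subsquare v = 21; +1 → 22 = w.
The latitude characters are unchanged.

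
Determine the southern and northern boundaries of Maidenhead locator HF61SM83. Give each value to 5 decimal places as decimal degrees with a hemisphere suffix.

38.48750° S, 38.48333° S

Field H=7, F=5: +7·20° lon, +5·10° lat → SW at lon -40°, lat -40°.
Square 6, 1: +6·2° lon, +1·1° lat → SW at lon -28°, lat -39°.
Subsquare s=18, m=12: +18·0.0833333° lon, +12·0.0416667° lat → SW at lon -26.5°, lat -38.5°.
Extended square 8, 3: +8·0.00833333° lon, +3·0.00416667° lat → SW at lon -26.4333°, lat -38.4875°.
Cell spans 0.00833333° lon × 0.00416667° lat.
south 38.48750° S, north 38.48333° S.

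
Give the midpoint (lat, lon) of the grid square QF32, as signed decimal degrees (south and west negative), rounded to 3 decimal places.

Field Q=16, F=5: +16·20° lon, +5·10° lat → SW at lon 140°, lat -40°.
Square 3, 2: +3·2° lon, +2·1° lat → SW at lon 146°, lat -38°.
Cell spans 2° lon × 1° lat. Centre is SW corner plus half of each.
latitude -37.500, longitude 147.000.

-37.500, 147.000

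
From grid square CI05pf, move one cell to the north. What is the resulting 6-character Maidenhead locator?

CI05pg

Latitude subsquare f = 5; +1 → 6 = g.
The longitude characters are unchanged.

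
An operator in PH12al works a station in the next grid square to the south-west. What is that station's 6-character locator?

PH02xk

Longitude subsquare a = 0; −1 → -1, wraps to 23 = x, carry into square.
Longitude square 1; −1 → 0.
Latitude subsquare l = 11; −1 → 10 = k.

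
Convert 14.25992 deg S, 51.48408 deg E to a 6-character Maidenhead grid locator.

LH55rr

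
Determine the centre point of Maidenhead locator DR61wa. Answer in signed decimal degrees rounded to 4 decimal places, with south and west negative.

Field D=3, R=17: +3·20° lon, +17·10° lat → SW at lon -120°, lat 80°.
Square 6, 1: +6·2° lon, +1·1° lat → SW at lon -108°, lat 81°.
Subsquare w=22, a=0: +22·0.0833333° lon, +0·0.0416667° lat → SW at lon -106.167°, lat 81°.
Cell spans 0.0833333° lon × 0.0416667° lat. Centre is SW corner plus half of each.
latitude 81.0208, longitude -106.1250.

81.0208, -106.1250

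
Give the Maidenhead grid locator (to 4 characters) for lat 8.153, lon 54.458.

LJ78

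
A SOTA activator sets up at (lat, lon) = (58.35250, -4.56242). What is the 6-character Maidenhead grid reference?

IO78ri

Offset from 180°W / 90°S: lon 175.4376°, lat 148.3525°.
Field: lon ⌊175.4376/20⌋ = 8 → I; lat ⌊148.3525/10⌋ = 14 → O.
Square: lon ⌊15.4376/2⌋ = 7; lat ⌊8.3525/1⌋ = 8.
Subsquare: lon ⌊1.4376/0.0833333⌋ = 17 → r; lat ⌊0.3525/0.0416667⌋ = 8 → i.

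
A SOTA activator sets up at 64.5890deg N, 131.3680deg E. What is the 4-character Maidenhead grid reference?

Offset from 180°W / 90°S: lon 311.37°, lat 154.59°.
Field: lon ⌊311.37/20⌋ = 15 → P; lat ⌊154.59/10⌋ = 15 → P.
Square: lon ⌊11.37/2⌋ = 5; lat ⌊4.59/1⌋ = 4.

PP54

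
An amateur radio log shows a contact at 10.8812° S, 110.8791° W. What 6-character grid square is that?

Add 180° to longitude and 90° to latitude: 69.1209, 79.1188.
Field (20°×10°, letters A–R): 69.1209/20 → 3 → D, 79.1188/10 → 7 → H; chars DH.
Square (2°×1°, digits 0–9): 9.1209/2 → 4, 9.1188/1 → 9; chars 49.
Subsquare (5′×2.5′, letters a–x): 1.1209/0.0833333 → 13 → n, 0.1188/0.0416667 → 2 → c; chars nc.

DH49nc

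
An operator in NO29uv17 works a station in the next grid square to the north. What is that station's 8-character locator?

Latitude extended square 7; +1 → 8.
The longitude characters are unchanged.

NO29uv18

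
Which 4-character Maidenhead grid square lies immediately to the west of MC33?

MC23

Longitude square 3; −1 → 2.
The latitude characters are unchanged.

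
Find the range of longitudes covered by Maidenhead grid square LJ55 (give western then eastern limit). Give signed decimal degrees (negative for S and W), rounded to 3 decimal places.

50.000, 52.000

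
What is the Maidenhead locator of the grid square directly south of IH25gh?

IH25gg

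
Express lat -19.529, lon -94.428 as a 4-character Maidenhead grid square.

Offset from 180°W / 90°S: lon 85.57°, lat 70.47°.
Field (20°×10°, letters A–R): lon ⌊85.57/20⌋ = 4 → E; lat ⌊70.47/10⌋ = 7 → H.
Square (2°×1°, digits 0–9): lon ⌊5.57/2⌋ = 2; lat ⌊0.47/1⌋ = 0.

EH20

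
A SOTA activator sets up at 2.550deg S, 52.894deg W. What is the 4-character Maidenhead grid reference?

GI37

Offset from 180°W / 90°S: lon 127.11°, lat 87.45°.
Field (20°×10°, letters A–R): 127.11/20 → 6 → G, 87.45/10 → 8 → I; chars GI.
Square (2°×1°, digits 0–9): 7.11/2 → 3, 7.45/1 → 7; chars 37.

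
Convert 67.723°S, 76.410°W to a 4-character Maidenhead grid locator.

FC12

Add 180° to longitude and 90° to latitude: 103.59, 22.28.
Field: 103.59/20 → 5 → F, 22.28/10 → 2 → C; chars FC.
Square: 3.59/2 → 1, 2.28/1 → 2; chars 12.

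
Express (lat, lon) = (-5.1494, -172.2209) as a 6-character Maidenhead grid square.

AI34vu

Add 180° to longitude and 90° to latitude: 7.7791, 84.8506.
Field: lon ⌊7.7791/20⌋ = 0 → A; lat ⌊84.8506/10⌋ = 8 → I.
Square: lon ⌊7.7791/2⌋ = 3; lat ⌊4.8506/1⌋ = 4.
Subsquare: lon ⌊1.7791/0.0833333⌋ = 21 → v; lat ⌊0.8506/0.0416667⌋ = 20 → u.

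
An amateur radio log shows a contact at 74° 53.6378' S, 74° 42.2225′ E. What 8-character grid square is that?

MB75ic45

Shift to the Maidenhead origin (180°W, 90°S): lon 254.70371, lat 15.10604.
Field: 254.70371/20 → 12 → M, 15.10604/10 → 1 → B; chars MB.
Square: 14.70371/2 → 7, 5.10604/1 → 5; chars 75.
Subsquare: 0.70371/0.0833333 → 8 → i, 0.10604/0.0416667 → 2 → c; chars ic.
Extended square: 0.03704/0.00833333 → 4, 0.02270/0.00416667 → 5; chars 45.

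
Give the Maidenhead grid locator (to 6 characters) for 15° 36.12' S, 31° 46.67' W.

HH44cj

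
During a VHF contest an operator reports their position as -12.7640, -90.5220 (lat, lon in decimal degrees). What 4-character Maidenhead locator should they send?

Add 180° to longitude and 90° to latitude: 89.48, 77.24.
Field: 89.48/20 → 4 → E, 77.24/10 → 7 → H; chars EH.
Square: 9.48/2 → 4, 7.24/1 → 7; chars 47.

EH47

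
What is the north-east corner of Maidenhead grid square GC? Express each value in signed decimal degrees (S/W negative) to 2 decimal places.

-60.00, -40.00

Field G=6, C=2: +6·20° lon, +2·10° lat → SW at lon -60°, lat -70°.
Cell spans 20° lon × 10° lat. NE corner is SW corner plus one full cell.
latitude -60.00, longitude -40.00.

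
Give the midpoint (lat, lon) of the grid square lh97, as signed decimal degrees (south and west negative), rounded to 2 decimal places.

-12.50, 59.00

Field L=11, H=7: +11·20° lon, +7·10° lat → SW at lon 40°, lat -20°.
Square 9, 7: +9·2° lon, +7·1° lat → SW at lon 58°, lat -13°.
Cell spans 2° lon × 1° lat. Centre is SW corner plus half of each.
latitude -12.50, longitude 59.00.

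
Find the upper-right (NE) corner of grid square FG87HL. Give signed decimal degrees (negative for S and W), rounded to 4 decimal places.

Field F=5, G=6: +5·20° lon, +6·10° lat → SW at lon -80°, lat -30°.
Square 8, 7: +8·2° lon, +7·1° lat → SW at lon -64°, lat -23°.
Subsquare h=7, l=11: +7·0.0833333° lon, +11·0.0416667° lat → SW at lon -63.4167°, lat -22.5417°.
Cell spans 0.0833333° lon × 0.0416667° lat. NE corner is SW corner plus one full cell.
latitude -22.5000, longitude -63.3333.

-22.5000, -63.3333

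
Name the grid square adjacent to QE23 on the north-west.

QE14

Longitude square 2; −1 → 1.
Latitude square 3; +1 → 4.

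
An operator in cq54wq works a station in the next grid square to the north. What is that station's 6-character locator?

CQ54wr

Latitude subsquare q = 16; +1 → 17 = r.
The longitude characters are unchanged.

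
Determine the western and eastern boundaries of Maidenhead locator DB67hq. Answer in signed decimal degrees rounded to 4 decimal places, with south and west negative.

Field D=3, B=1: +3·20° lon, +1·10° lat → SW at lon -120°, lat -80°.
Square 6, 7: +6·2° lon, +7·1° lat → SW at lon -108°, lat -73°.
Subsquare h=7, q=16: +7·0.0833333° lon, +16·0.0416667° lat → SW at lon -107.417°, lat -72.3333°.
Cell spans 0.0833333° lon × 0.0416667° lat.
west -107.4167, east -107.3333.

-107.4167, -107.3333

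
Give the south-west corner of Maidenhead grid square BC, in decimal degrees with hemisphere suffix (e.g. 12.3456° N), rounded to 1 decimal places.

70.0° S, 160.0° W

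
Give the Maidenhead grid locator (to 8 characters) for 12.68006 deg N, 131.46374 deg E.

PK52rq53

Add 180° to longitude and 90° to latitude: 311.46374, 102.68006.
Field: lon ⌊311.46374/20⌋ = 15 → P; lat ⌊102.68006/10⌋ = 10 → K.
Square: lon ⌊11.46374/2⌋ = 5; lat ⌊2.68006/1⌋ = 2.
Subsquare: lon ⌊1.46374/0.0833333⌋ = 17 → r; lat ⌊0.68006/0.0416667⌋ = 16 → q.
Extended square: lon ⌊0.04707/0.00833333⌋ = 5; lat ⌊0.01339/0.00416667⌋ = 3.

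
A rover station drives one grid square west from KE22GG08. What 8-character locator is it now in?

KE22fg98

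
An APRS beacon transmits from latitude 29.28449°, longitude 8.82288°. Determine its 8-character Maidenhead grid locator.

Add 180° to longitude and 90° to latitude: 188.82288, 119.28449.
Field: lon ⌊188.82288/20⌋ = 9 → J; lat ⌊119.28449/10⌋ = 11 → L.
Square: lon ⌊8.82288/2⌋ = 4; lat ⌊9.28449/1⌋ = 9.
Subsquare: lon ⌊0.82288/0.0833333⌋ = 9 → j; lat ⌊0.28449/0.0416667⌋ = 6 → g.
Extended square: lon ⌊0.07288/0.00833333⌋ = 8; lat ⌊0.03449/0.00416667⌋ = 8.

JL49jg88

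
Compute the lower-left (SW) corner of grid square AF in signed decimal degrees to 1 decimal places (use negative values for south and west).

Field A=0, F=5: +0·20° lon, +5·10° lat → SW at lon -180°, lat -40°.
latitude -40.0, longitude -180.0.

-40.0, -180.0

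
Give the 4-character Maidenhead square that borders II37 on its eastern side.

II47

Longitude square 3; +1 → 4.
The latitude characters are unchanged.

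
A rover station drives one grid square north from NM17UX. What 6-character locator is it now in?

NM18ua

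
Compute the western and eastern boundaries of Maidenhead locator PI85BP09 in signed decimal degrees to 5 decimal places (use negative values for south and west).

Field P=15, I=8: +15·20° lon, +8·10° lat → SW at lon 120°, lat -10°.
Square 8, 5: +8·2° lon, +5·1° lat → SW at lon 136°, lat -5°.
Subsquare b=1, p=15: +1·0.0833333° lon, +15·0.0416667° lat → SW at lon 136.083°, lat -4.375°.
Extended square 0, 9: +0·0.00833333° lon, +9·0.00416667° lat → SW at lon 136.083°, lat -4.3375°.
Cell spans 0.00833333° lon × 0.00416667° lat.
west 136.08333, east 136.09167.

136.08333, 136.09167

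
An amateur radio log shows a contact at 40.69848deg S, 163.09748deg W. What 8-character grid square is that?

Add 180° to longitude and 90° to latitude: 16.90252, 49.30152.
Field: 16.90252/20 → 0 → A, 49.30152/10 → 4 → E; chars AE.
Square: 16.90252/2 → 8, 9.30152/1 → 9; chars 89.
Subsquare: 0.90252/0.0833333 → 10 → k, 0.30152/0.0416667 → 7 → h; chars kh.
Extended square: 0.06919/0.00833333 → 8, 0.00985/0.00416667 → 2; chars 82.

AE89kh82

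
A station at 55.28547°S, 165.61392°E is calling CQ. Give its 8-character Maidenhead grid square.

RD24tr31

Offset from 180°W / 90°S: lon 345.61392°, lat 34.71453°.
Field: lon ⌊345.61392/20⌋ = 17 → R; lat ⌊34.71453/10⌋ = 3 → D.
Square: lon ⌊5.61392/2⌋ = 2; lat ⌊4.71453/1⌋ = 4.
Subsquare: lon ⌊1.61392/0.0833333⌋ = 19 → t; lat ⌊0.71453/0.0416667⌋ = 17 → r.
Extended square: lon ⌊0.03059/0.00833333⌋ = 3; lat ⌊0.00620/0.00416667⌋ = 1.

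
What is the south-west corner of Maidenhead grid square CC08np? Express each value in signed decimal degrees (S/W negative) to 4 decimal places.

-61.3750, -138.9167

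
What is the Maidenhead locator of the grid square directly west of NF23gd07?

NF23fd97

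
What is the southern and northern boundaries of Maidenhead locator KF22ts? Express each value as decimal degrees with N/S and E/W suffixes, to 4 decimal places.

37.2500° S, 37.2083° S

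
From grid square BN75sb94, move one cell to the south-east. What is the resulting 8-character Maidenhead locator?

Longitude extended square 9; +1 → 10, wraps to 0, carry into subsquare.
Longitude subsquare s = 18; +1 → 19 = t.
Latitude extended square 4; −1 → 3.

BN75tb03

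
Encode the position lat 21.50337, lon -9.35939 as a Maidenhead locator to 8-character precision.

IL51hm60

Shift to the Maidenhead origin (180°W, 90°S): lon 170.64061, lat 111.50337.
Field (20°×10°, letters A–R): lon ⌊170.64061/20⌋ = 8 → I; lat ⌊111.50337/10⌋ = 11 → L.
Square (2°×1°, digits 0–9): lon ⌊10.64061/2⌋ = 5; lat ⌊1.50337/1⌋ = 1.
Subsquare (5′×2.5′, letters a–x): lon ⌊0.64061/0.0833333⌋ = 7 → h; lat ⌊0.50337/0.0416667⌋ = 12 → m.
Extended square (30″×15″, digits 0–9): lon ⌊0.05728/0.00833333⌋ = 6; lat ⌊0.00337/0.00416667⌋ = 0.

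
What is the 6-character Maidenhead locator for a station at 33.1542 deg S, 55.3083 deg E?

LF76pu

Shift to the Maidenhead origin (180°W, 90°S): lon 235.3083, lat 56.8458.
Field: 235.3083/20 → 11 → L, 56.8458/10 → 5 → F; chars LF.
Square: 15.3083/2 → 7, 6.8458/1 → 6; chars 76.
Subsquare: 1.3083/0.0833333 → 15 → p, 0.8458/0.0416667 → 20 → u; chars pu.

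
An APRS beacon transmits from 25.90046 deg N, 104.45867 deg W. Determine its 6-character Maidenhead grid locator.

DL75sv

Add 180° to longitude and 90° to latitude: 75.5413, 115.9005.
Field (20°×10°, letters A–R): lon ⌊75.5413/20⌋ = 3 → D; lat ⌊115.9005/10⌋ = 11 → L.
Square (2°×1°, digits 0–9): lon ⌊15.5413/2⌋ = 7; lat ⌊5.9005/1⌋ = 5.
Subsquare (5′×2.5′, letters a–x): lon ⌊1.5413/0.0833333⌋ = 18 → s; lat ⌊0.9005/0.0416667⌋ = 21 → v.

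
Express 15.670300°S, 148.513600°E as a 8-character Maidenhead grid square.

QH44gh19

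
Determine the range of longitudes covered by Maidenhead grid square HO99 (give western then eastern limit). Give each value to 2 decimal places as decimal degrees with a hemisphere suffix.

Field H=7, O=14: +7·20° lon, +14·10° lat → SW at lon -40°, lat 50°.
Square 9, 9: +9·2° lon, +9·1° lat → SW at lon -22°, lat 59°.
Cell spans 2° lon × 1° lat.
west 22.00° W, east 20.00° W.

22.00° W, 20.00° W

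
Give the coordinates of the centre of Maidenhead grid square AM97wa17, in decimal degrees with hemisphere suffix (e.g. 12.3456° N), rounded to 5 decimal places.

37.03125° N, 160.15417° W

Field A=0, M=12: +0·20° lon, +12·10° lat → SW at lon -180°, lat 30°.
Square 9, 7: +9·2° lon, +7·1° lat → SW at lon -162°, lat 37°.
Subsquare w=22, a=0: +22·0.0833333° lon, +0·0.0416667° lat → SW at lon -160.167°, lat 37°.
Extended square 1, 7: +1·0.00833333° lon, +7·0.00416667° lat → SW at lon -160.158°, lat 37.0292°.
Cell spans 0.00833333° lon × 0.00416667° lat. Centre is SW corner plus half of each.
latitude 37.03125° N, longitude 160.15417° W.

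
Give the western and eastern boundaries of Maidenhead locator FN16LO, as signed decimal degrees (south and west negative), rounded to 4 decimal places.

-77.0833, -77.0000

Field F=5, N=13: +5·20° lon, +13·10° lat → SW at lon -80°, lat 40°.
Square 1, 6: +1·2° lon, +6·1° lat → SW at lon -78°, lat 46°.
Subsquare l=11, o=14: +11·0.0833333° lon, +14·0.0416667° lat → SW at lon -77.0833°, lat 46.5833°.
Cell spans 0.0833333° lon × 0.0416667° lat.
west -77.0833, east -77.0000.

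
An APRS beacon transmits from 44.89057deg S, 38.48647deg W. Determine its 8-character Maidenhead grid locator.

Add 180° to longitude and 90° to latitude: 141.51353, 45.10943.
Field: lon ⌊141.51353/20⌋ = 7 → H; lat ⌊45.10943/10⌋ = 4 → E.
Square: lon ⌊1.51353/2⌋ = 0; lat ⌊5.10943/1⌋ = 5.
Subsquare: lon ⌊1.51353/0.0833333⌋ = 18 → s; lat ⌊0.10943/0.0416667⌋ = 2 → c.
Extended square: lon ⌊0.01353/0.00833333⌋ = 1; lat ⌊0.02610/0.00416667⌋ = 6.

HE05sc16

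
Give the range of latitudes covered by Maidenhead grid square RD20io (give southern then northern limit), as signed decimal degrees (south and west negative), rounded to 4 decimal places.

-59.4167, -59.3750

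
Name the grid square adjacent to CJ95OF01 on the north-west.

CJ95nf92

Longitude extended square 0; −1 → -1, wraps to 9, carry into subsquare.
Longitude subsquare o = 14; −1 → 13 = n.
Latitude extended square 1; +1 → 2.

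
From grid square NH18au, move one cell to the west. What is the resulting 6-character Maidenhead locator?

NH08xu

Longitude subsquare a = 0; −1 → -1, wraps to 23 = x, carry into square.
Longitude square 1; −1 → 0.
The latitude characters are unchanged.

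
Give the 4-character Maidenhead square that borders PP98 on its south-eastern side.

QP07

Longitude square 9; +1 → 10, wraps to 0, carry into field.
Longitude field P = 15; +1 → 16 = Q.
Latitude square 8; −1 → 7.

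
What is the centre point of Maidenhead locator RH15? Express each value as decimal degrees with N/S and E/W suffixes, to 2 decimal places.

14.50° S, 163.00° E

Field R=17, H=7: +17·20° lon, +7·10° lat → SW at lon 160°, lat -20°.
Square 1, 5: +1·2° lon, +5·1° lat → SW at lon 162°, lat -15°.
Cell spans 2° lon × 1° lat. Centre is SW corner plus half of each.
latitude 14.50° S, longitude 163.00° E.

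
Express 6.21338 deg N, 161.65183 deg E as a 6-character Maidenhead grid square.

Shift to the Maidenhead origin (180°W, 90°S): lon 341.6518, lat 96.2134.
Field (20°×10°, letters A–R): lon ⌊341.6518/20⌋ = 17 → R; lat ⌊96.2134/10⌋ = 9 → J.
Square (2°×1°, digits 0–9): lon ⌊1.6518/2⌋ = 0; lat ⌊6.2134/1⌋ = 6.
Subsquare (5′×2.5′, letters a–x): lon ⌊1.6518/0.0833333⌋ = 19 → t; lat ⌊0.2134/0.0416667⌋ = 5 → f.

RJ06tf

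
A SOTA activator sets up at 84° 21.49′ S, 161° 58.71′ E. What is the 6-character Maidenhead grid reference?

RA05xp

Add 180° to longitude and 90° to latitude: 341.9785, 5.6418.
Field: 341.9785/20 → 17 → R, 5.6418/10 → 0 → A; chars RA.
Square: 1.9785/2 → 0, 5.6418/1 → 5; chars 05.
Subsquare: 1.9785/0.0833333 → 23 → x, 0.6418/0.0416667 → 15 → p; chars xp.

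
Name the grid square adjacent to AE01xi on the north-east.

Longitude subsquare x = 23; +1 → 24, wraps to 0 = a, carry into square.
Longitude square 0; +1 → 1.
Latitude subsquare i = 8; +1 → 9 = j.

AE11aj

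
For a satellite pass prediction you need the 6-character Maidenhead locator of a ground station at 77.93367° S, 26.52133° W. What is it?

HB62rb

Offset from 180°W / 90°S: lon 153.4787°, lat 12.0663°.
Field (20°×10°, letters A–R): lon ⌊153.4787/20⌋ = 7 → H; lat ⌊12.0663/10⌋ = 1 → B.
Square (2°×1°, digits 0–9): lon ⌊13.4787/2⌋ = 6; lat ⌊2.0663/1⌋ = 2.
Subsquare (5′×2.5′, letters a–x): lon ⌊1.4787/0.0833333⌋ = 17 → r; lat ⌊0.0663/0.0416667⌋ = 1 → b.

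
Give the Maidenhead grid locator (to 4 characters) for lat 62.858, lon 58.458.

LP92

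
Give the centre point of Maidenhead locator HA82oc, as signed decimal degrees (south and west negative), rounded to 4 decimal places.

Field H=7, A=0: +7·20° lon, +0·10° lat → SW at lon -40°, lat -90°.
Square 8, 2: +8·2° lon, +2·1° lat → SW at lon -24°, lat -88°.
Subsquare o=14, c=2: +14·0.0833333° lon, +2·0.0416667° lat → SW at lon -22.8333°, lat -87.9167°.
Cell spans 0.0833333° lon × 0.0416667° lat. Centre is SW corner plus half of each.
latitude -87.8958, longitude -22.7917.

-87.8958, -22.7917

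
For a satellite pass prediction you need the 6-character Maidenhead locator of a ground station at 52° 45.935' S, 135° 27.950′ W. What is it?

Shift to the Maidenhead origin (180°W, 90°S): lon 44.5342, lat 37.2344.
Field: 44.5342/20 → 2 → C, 37.2344/10 → 3 → D; chars CD.
Square: 4.5342/2 → 2, 7.2344/1 → 7; chars 27.
Subsquare: 0.5342/0.0833333 → 6 → g, 0.2344/0.0416667 → 5 → f; chars gf.

CD27gf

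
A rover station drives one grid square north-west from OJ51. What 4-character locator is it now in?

OJ42

Longitude square 5; −1 → 4.
Latitude square 1; +1 → 2.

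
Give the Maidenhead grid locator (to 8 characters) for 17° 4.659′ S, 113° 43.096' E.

OH62uw61

Add 180° to longitude and 90° to latitude: 293.71827, 72.92235.
Field: 293.71827/20 → 14 → O, 72.92235/10 → 7 → H; chars OH.
Square: 13.71827/2 → 6, 2.92235/1 → 2; chars 62.
Subsquare: 1.71827/0.0833333 → 20 → u, 0.92235/0.0416667 → 22 → w; chars uw.
Extended square: 0.05160/0.00833333 → 6, 0.00568/0.00416667 → 1; chars 61.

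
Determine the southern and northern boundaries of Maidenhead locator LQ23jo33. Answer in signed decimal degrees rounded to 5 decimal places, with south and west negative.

Field L=11, Q=16: +11·20° lon, +16·10° lat → SW at lon 40°, lat 70°.
Square 2, 3: +2·2° lon, +3·1° lat → SW at lon 44°, lat 73°.
Subsquare j=9, o=14: +9·0.0833333° lon, +14·0.0416667° lat → SW at lon 44.75°, lat 73.5833°.
Extended square 3, 3: +3·0.00833333° lon, +3·0.00416667° lat → SW at lon 44.775°, lat 73.5958°.
Cell spans 0.00833333° lon × 0.00416667° lat.
south 73.59583, north 73.60000.

73.59583, 73.60000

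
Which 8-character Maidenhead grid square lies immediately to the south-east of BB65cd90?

Longitude extended square 9; +1 → 10, wraps to 0, carry into subsquare.
Longitude subsquare c = 2; +1 → 3 = d.
Latitude extended square 0; −1 → -1, wraps to 9, carry into subsquare.
Latitude subsquare d = 3; −1 → 2 = c.

BB65dc09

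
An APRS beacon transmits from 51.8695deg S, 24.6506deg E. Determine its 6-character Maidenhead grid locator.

KD28hd

Shift to the Maidenhead origin (180°W, 90°S): lon 204.6506, lat 38.1305.
Field (20°×10°, letters A–R): 204.6506/20 → 10 → K, 38.1305/10 → 3 → D; chars KD.
Square (2°×1°, digits 0–9): 4.6506/2 → 2, 8.1305/1 → 8; chars 28.
Subsquare (5′×2.5′, letters a–x): 0.6506/0.0833333 → 7 → h, 0.1305/0.0416667 → 3 → d; chars hd.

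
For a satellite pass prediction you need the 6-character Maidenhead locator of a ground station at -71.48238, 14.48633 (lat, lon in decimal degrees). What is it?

JB78fm

Shift to the Maidenhead origin (180°W, 90°S): lon 194.4863, lat 18.5176.
Field: 194.4863/20 → 9 → J, 18.5176/10 → 1 → B; chars JB.
Square: 14.4863/2 → 7, 8.5176/1 → 8; chars 78.
Subsquare: 0.4863/0.0833333 → 5 → f, 0.5176/0.0416667 → 12 → m; chars fm.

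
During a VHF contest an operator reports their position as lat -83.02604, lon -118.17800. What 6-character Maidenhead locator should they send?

Shift to the Maidenhead origin (180°W, 90°S): lon 61.8220, lat 6.9740.
Field: lon ⌊61.8220/20⌋ = 3 → D; lat ⌊6.9740/10⌋ = 0 → A.
Square: lon ⌊1.8220/2⌋ = 0; lat ⌊6.9740/1⌋ = 6.
Subsquare: lon ⌊1.8220/0.0833333⌋ = 21 → v; lat ⌊0.9740/0.0416667⌋ = 23 → x.

DA06vx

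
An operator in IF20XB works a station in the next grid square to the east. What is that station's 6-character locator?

Longitude subsquare x = 23; +1 → 24, wraps to 0 = a, carry into square.
Longitude square 2; +1 → 3.
The latitude characters are unchanged.

IF30ab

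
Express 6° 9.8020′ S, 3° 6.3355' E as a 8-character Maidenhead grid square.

Shift to the Maidenhead origin (180°W, 90°S): lon 183.10559, lat 83.83663.
Field: lon ⌊183.10559/20⌋ = 9 → J; lat ⌊83.83663/10⌋ = 8 → I.
Square: lon ⌊3.10559/2⌋ = 1; lat ⌊3.83663/1⌋ = 3.
Subsquare: lon ⌊1.10559/0.0833333⌋ = 13 → n; lat ⌊0.83663/0.0416667⌋ = 20 → u.
Extended square: lon ⌊0.02226/0.00833333⌋ = 2; lat ⌊0.00330/0.00416667⌋ = 0.

JI13nu20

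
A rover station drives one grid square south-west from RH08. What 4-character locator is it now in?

QH97

Longitude square 0; −1 → -1, wraps to 9, carry into field.
Longitude field R = 17; −1 → 16 = Q.
Latitude square 8; −1 → 7.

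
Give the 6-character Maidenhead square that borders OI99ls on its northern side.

Latitude subsquare s = 18; +1 → 19 = t.
The longitude characters are unchanged.

OI99lt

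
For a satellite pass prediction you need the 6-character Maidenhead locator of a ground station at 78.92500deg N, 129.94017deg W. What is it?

CQ58aw

Offset from 180°W / 90°S: lon 50.0598°, lat 168.9250°.
Field: 50.0598/20 → 2 → C, 168.9250/10 → 16 → Q; chars CQ.
Square: 10.0598/2 → 5, 8.9250/1 → 8; chars 58.
Subsquare: 0.0598/0.0833333 → 0 → a, 0.9250/0.0416667 → 22 → w; chars aw.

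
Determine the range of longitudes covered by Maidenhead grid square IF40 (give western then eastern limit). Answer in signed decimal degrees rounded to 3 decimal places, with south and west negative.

-12.000, -10.000

Field I=8, F=5: +8·20° lon, +5·10° lat → SW at lon -20°, lat -40°.
Square 4, 0: +4·2° lon, +0·1° lat → SW at lon -12°, lat -40°.
Cell spans 2° lon × 1° lat.
west -12.000, east -10.000.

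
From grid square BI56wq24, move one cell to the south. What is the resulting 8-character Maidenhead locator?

BI56wq23

Latitude extended square 4; −1 → 3.
The longitude characters are unchanged.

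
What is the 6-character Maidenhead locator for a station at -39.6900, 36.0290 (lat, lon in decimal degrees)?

Offset from 180°W / 90°S: lon 216.0290°, lat 50.3100°.
Field: lon ⌊216.0290/20⌋ = 10 → K; lat ⌊50.3100/10⌋ = 5 → F.
Square: lon ⌊16.0290/2⌋ = 8; lat ⌊0.3100/1⌋ = 0.
Subsquare: lon ⌊0.0290/0.0833333⌋ = 0 → a; lat ⌊0.3100/0.0416667⌋ = 7 → h.

KF80ah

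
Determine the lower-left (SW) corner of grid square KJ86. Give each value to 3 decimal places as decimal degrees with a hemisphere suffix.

6.000° N, 36.000° E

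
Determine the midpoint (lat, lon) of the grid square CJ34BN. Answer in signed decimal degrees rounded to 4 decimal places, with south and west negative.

4.5625, -133.8750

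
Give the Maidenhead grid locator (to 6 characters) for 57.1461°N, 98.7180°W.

EO07pd

Add 180° to longitude and 90° to latitude: 81.2820, 147.1461.
Field: lon ⌊81.2820/20⌋ = 4 → E; lat ⌊147.1461/10⌋ = 14 → O.
Square: lon ⌊1.2820/2⌋ = 0; lat ⌊7.1461/1⌋ = 7.
Subsquare: lon ⌊1.2820/0.0833333⌋ = 15 → p; lat ⌊0.1461/0.0416667⌋ = 3 → d.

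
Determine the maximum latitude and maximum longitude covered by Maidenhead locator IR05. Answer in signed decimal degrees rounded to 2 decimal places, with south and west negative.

Field I=8, R=17: +8·20° lon, +17·10° lat → SW at lon -20°, lat 80°.
Square 0, 5: +0·2° lon, +5·1° lat → SW at lon -20°, lat 85°.
Cell spans 2° lon × 1° lat. NE corner is SW corner plus one full cell.
latitude 86.00, longitude -18.00.

86.00, -18.00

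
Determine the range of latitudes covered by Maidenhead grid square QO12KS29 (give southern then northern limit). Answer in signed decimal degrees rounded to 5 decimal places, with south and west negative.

Field Q=16, O=14: +16·20° lon, +14·10° lat → SW at lon 140°, lat 50°.
Square 1, 2: +1·2° lon, +2·1° lat → SW at lon 142°, lat 52°.
Subsquare k=10, s=18: +10·0.0833333° lon, +18·0.0416667° lat → SW at lon 142.833°, lat 52.75°.
Extended square 2, 9: +2·0.00833333° lon, +9·0.00416667° lat → SW at lon 142.85°, lat 52.7875°.
Cell spans 0.00833333° lon × 0.00416667° lat.
south 52.78750, north 52.79167.

52.78750, 52.79167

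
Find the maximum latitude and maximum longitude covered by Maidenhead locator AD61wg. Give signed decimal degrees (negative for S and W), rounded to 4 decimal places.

-58.7083, -166.0833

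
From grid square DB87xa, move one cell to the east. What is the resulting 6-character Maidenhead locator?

DB97aa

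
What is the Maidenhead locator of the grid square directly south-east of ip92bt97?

Longitude extended square 9; +1 → 10, wraps to 0, carry into subsquare.
Longitude subsquare b = 1; +1 → 2 = c.
Latitude extended square 7; −1 → 6.

IP92ct06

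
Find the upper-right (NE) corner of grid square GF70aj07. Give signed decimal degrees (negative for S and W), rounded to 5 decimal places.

-39.59167, -45.99167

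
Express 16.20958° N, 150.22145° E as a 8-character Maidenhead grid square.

QK56cf60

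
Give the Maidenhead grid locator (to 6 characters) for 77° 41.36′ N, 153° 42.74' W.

Add 180° to longitude and 90° to latitude: 26.2877, 167.6893.
Field: 26.2877/20 → 1 → B, 167.6893/10 → 16 → Q; chars BQ.
Square: 6.2877/2 → 3, 7.6893/1 → 7; chars 37.
Subsquare: 0.2877/0.0833333 → 3 → d, 0.6893/0.0416667 → 16 → q; chars dq.

BQ37dq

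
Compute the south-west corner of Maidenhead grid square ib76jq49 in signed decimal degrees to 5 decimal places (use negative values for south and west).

-73.29583, -5.21667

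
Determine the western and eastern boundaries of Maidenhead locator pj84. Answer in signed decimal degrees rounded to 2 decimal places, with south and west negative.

Field P=15, J=9: +15·20° lon, +9·10° lat → SW at lon 120°, lat 0°.
Square 8, 4: +8·2° lon, +4·1° lat → SW at lon 136°, lat 4°.
Cell spans 2° lon × 1° lat.
west 136.00, east 138.00.

136.00, 138.00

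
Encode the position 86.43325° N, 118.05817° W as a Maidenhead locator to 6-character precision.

Add 180° to longitude and 90° to latitude: 61.9418, 176.4332.
Field: 61.9418/20 → 3 → D, 176.4332/10 → 17 → R; chars DR.
Square: 1.9418/2 → 0, 6.4332/1 → 6; chars 06.
Subsquare: 1.9418/0.0833333 → 23 → x, 0.4332/0.0416667 → 10 → k; chars xk.

DR06xk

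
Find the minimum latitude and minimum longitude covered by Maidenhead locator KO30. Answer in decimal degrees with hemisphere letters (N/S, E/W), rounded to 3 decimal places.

50.000° N, 26.000° E

Field K=10, O=14: +10·20° lon, +14·10° lat → SW at lon 20°, lat 50°.
Square 3, 0: +3·2° lon, +0·1° lat → SW at lon 26°, lat 50°.
latitude 50.000° N, longitude 26.000° E.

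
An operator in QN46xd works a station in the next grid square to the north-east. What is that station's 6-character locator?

Longitude subsquare x = 23; +1 → 24, wraps to 0 = a, carry into square.
Longitude square 4; +1 → 5.
Latitude subsquare d = 3; +1 → 4 = e.

QN56ae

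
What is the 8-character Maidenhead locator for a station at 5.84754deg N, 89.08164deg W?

Offset from 180°W / 90°S: lon 90.91836°, lat 95.84754°.
Field: lon ⌊90.91836/20⌋ = 4 → E; lat ⌊95.84754/10⌋ = 9 → J.
Square: lon ⌊10.91836/2⌋ = 5; lat ⌊5.84754/1⌋ = 5.
Subsquare: lon ⌊0.91836/0.0833333⌋ = 11 → l; lat ⌊0.84754/0.0416667⌋ = 20 → u.
Extended square: lon ⌊0.00169/0.00833333⌋ = 0; lat ⌊0.01421/0.00416667⌋ = 3.

EJ55lu03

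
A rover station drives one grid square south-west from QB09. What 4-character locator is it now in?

PB98

Longitude square 0; −1 → -1, wraps to 9, carry into field.
Longitude field Q = 16; −1 → 15 = P.
Latitude square 9; −1 → 8.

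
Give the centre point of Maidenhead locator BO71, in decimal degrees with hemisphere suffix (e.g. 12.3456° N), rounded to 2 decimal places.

51.50° N, 145.00° W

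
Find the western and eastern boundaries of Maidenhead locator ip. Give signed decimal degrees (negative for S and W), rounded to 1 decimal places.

-20.0, 0.0

Field I=8, P=15: +8·20° lon, +15·10° lat → SW at lon -20°, lat 60°.
Cell spans 20° lon × 10° lat.
west -20.0, east 0.0.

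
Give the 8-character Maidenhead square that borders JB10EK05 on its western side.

Longitude extended square 0; −1 → -1, wraps to 9, carry into subsquare.
Longitude subsquare e = 4; −1 → 3 = d.
The latitude characters are unchanged.

JB10dk95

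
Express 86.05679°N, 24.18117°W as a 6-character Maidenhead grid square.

HR76vb

Shift to the Maidenhead origin (180°W, 90°S): lon 155.8188, lat 176.0568.
Field (20°×10°, letters A–R): 155.8188/20 → 7 → H, 176.0568/10 → 17 → R; chars HR.
Square (2°×1°, digits 0–9): 15.8188/2 → 7, 6.0568/1 → 6; chars 76.
Subsquare (5′×2.5′, letters a–x): 1.8188/0.0833333 → 21 → v, 0.0568/0.0416667 → 1 → b; chars vb.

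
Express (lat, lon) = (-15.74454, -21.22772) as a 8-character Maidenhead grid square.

HH94jg21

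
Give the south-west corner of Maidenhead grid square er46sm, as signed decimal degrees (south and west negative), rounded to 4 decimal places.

86.5000, -90.5000

Field E=4, R=17: +4·20° lon, +17·10° lat → SW at lon -100°, lat 80°.
Square 4, 6: +4·2° lon, +6·1° lat → SW at lon -92°, lat 86°.
Subsquare s=18, m=12: +18·0.0833333° lon, +12·0.0416667° lat → SW at lon -90.5°, lat 86.5°.
latitude 86.5000, longitude -90.5000.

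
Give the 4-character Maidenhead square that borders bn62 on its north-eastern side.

BN73

Longitude square 6; +1 → 7.
Latitude square 2; +1 → 3.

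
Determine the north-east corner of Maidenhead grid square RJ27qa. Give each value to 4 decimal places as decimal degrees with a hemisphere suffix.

7.0417° N, 165.4167° E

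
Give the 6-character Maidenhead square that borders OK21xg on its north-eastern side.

Longitude subsquare x = 23; +1 → 24, wraps to 0 = a, carry into square.
Longitude square 2; +1 → 3.
Latitude subsquare g = 6; +1 → 7 = h.

OK31ah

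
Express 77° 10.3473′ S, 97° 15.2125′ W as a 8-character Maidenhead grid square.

EB12it98

Add 180° to longitude and 90° to latitude: 82.74646, 12.82755.
Field: lon ⌊82.74646/20⌋ = 4 → E; lat ⌊12.82755/10⌋ = 1 → B.
Square: lon ⌊2.74646/2⌋ = 1; lat ⌊2.82755/1⌋ = 2.
Subsquare: lon ⌊0.74646/0.0833333⌋ = 8 → i; lat ⌊0.82755/0.0416667⌋ = 19 → t.
Extended square: lon ⌊0.07979/0.00833333⌋ = 9; lat ⌊0.03588/0.00416667⌋ = 8.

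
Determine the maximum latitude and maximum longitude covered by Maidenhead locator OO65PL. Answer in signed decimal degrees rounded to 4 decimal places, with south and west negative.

Field O=14, O=14: +14·20° lon, +14·10° lat → SW at lon 100°, lat 50°.
Square 6, 5: +6·2° lon, +5·1° lat → SW at lon 112°, lat 55°.
Subsquare p=15, l=11: +15·0.0833333° lon, +11·0.0416667° lat → SW at lon 113.25°, lat 55.4583°.
Cell spans 0.0833333° lon × 0.0416667° lat. NE corner is SW corner plus one full cell.
latitude 55.5000, longitude 113.3333.

55.5000, 113.3333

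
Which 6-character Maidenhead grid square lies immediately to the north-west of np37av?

Longitude subsquare a = 0; −1 → -1, wraps to 23 = x, carry into square.
Longitude square 3; −1 → 2.
Latitude subsquare v = 21; +1 → 22 = w.

NP27xw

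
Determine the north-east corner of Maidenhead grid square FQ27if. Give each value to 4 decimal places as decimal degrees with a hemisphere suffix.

Field F=5, Q=16: +5·20° lon, +16·10° lat → SW at lon -80°, lat 70°.
Square 2, 7: +2·2° lon, +7·1° lat → SW at lon -76°, lat 77°.
Subsquare i=8, f=5: +8·0.0833333° lon, +5·0.0416667° lat → SW at lon -75.3333°, lat 77.2083°.
Cell spans 0.0833333° lon × 0.0416667° lat. NE corner is SW corner plus one full cell.
latitude 77.2500° N, longitude 75.2500° W.

77.2500° N, 75.2500° W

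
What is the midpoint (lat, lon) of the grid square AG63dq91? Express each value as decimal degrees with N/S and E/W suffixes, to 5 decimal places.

Field A=0, G=6: +0·20° lon, +6·10° lat → SW at lon -180°, lat -30°.
Square 6, 3: +6·2° lon, +3·1° lat → SW at lon -168°, lat -27°.
Subsquare d=3, q=16: +3·0.0833333° lon, +16·0.0416667° lat → SW at lon -167.75°, lat -26.3333°.
Extended square 9, 1: +9·0.00833333° lon, +1·0.00416667° lat → SW at lon -167.675°, lat -26.3292°.
Cell spans 0.00833333° lon × 0.00416667° lat. Centre is SW corner plus half of each.
latitude 26.32708° S, longitude 167.67083° W.

26.32708° S, 167.67083° W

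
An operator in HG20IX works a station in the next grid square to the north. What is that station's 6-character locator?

HG21ia

Latitude subsquare x = 23; +1 → 24, wraps to 0 = a, carry into square.
Latitude square 0; +1 → 1.
The longitude characters are unchanged.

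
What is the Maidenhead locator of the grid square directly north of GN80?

GN81

Latitude square 0; +1 → 1.
The longitude characters are unchanged.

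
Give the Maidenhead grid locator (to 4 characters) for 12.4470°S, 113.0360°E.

Add 180° to longitude and 90° to latitude: 293.04, 77.55.
Field (20°×10°, letters A–R): lon ⌊293.04/20⌋ = 14 → O; lat ⌊77.55/10⌋ = 7 → H.
Square (2°×1°, digits 0–9): lon ⌊13.04/2⌋ = 6; lat ⌊7.55/1⌋ = 7.

OH67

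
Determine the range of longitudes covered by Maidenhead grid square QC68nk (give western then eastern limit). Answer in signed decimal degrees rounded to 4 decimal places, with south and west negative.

Field Q=16, C=2: +16·20° lon, +2·10° lat → SW at lon 140°, lat -70°.
Square 6, 8: +6·2° lon, +8·1° lat → SW at lon 152°, lat -62°.
Subsquare n=13, k=10: +13·0.0833333° lon, +10·0.0416667° lat → SW at lon 153.083°, lat -61.5833°.
Cell spans 0.0833333° lon × 0.0416667° lat.
west 153.0833, east 153.1667.

153.0833, 153.1667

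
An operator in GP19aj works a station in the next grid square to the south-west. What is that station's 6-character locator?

Longitude subsquare a = 0; −1 → -1, wraps to 23 = x, carry into square.
Longitude square 1; −1 → 0.
Latitude subsquare j = 9; −1 → 8 = i.

GP09xi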